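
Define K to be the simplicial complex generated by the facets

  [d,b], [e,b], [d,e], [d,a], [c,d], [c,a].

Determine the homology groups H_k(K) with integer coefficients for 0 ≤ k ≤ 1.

K has 5 vertices, 6 edges.
rank ∂_0 = 0, rank ∂_1 = 4 ⇒ b_0 = 5 − 0 − 4 = 1; all invariant factors of ∂_1 are 1 so no torsion. So H_0 ≅ Z.
rank ∂_1 = 4, rank ∂_2 = 0 ⇒ b_1 = 6 − 4 − 0 = 2. So H_1 ≅ Z^2.

H_0 = Z,  H_1 = Z^2.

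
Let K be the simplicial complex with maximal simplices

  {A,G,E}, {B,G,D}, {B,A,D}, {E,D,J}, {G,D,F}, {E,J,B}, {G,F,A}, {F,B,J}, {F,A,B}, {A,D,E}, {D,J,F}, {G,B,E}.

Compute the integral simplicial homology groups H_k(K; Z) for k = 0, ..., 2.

We work with the vertex ordering A < B < D < E < F < G < J. The simplices of K, each written with vertices in increasing order, are:

  0-simplices (7): A, B, D, E, F, G, J
  1-simplices (18): AB, AD, AE, AF, AG, BD, BE, BF, BG, BJ, DE, DF, DG, DJ, EG, EJ, FG, FJ
  2-simplices (12): ABD, ABF, ADE, AEG, AFG, BDG, BEG, BEJ, BFJ, DEJ, DFG, DFJ

giving chain groups C_0 ≅ Z^7, C_1 ≅ Z^18, C_2 ≅ Z^12.

The boundary map ∂_1: C_1 → C_0 maps an edge to its endpoints' difference, ∂[p,q] = q − p. For instance
  ∂AD = D − A.
The 7×18 boundary matrix has rank 6 and Smith normal form diag(1,1,1,1,1,1).

∂_2: C_2 → C_1 acts by ∂[p,q,r] = [q,r] − [p,r] + [p,q]. For instance
  ∂DFJ = FJ − DJ + DF,
  ∂AEG = EG − AG + AE.
As a 18×12 matrix over Z this has rank 12, with invariant factors (1,1,1,1,1,1,1,1,1,1,1,2).

Reading off H_k = ker ∂_k / im ∂_{k+1}:

  H_0: rank C_0 − rank ∂_1 = 7 − 6 = 1, and the invariant factors of ∂_1 are all 1, so H_0 = Z.
  H_1: rank ker ∂_1 − rank ∂_2 = (18 − 6) − 12 = 0, and ∂_2 has invariant factor 2 > 1, so H_1 = Z/2.
  H_2: rank ker ∂_2 − rank ∂_3 = (12 − 12) − 0 = 0, and there is no ∂_3, so H_2 = 0.

H_0 ≅ Z,  H_1 ≅ Z/2,  H_2 = 0.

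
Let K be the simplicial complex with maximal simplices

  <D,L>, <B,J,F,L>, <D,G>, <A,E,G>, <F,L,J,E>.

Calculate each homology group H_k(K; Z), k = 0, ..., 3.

Order the vertices as A < B < D < E < F < G < J < L. Listing each simplex with vertices in this order, K has dimension 3 with simplices:

  0-simplices (8): A, B, D, E, F, G, J, L
  1-simplices (14): AE, AG, BF, BJ, BL, DG, DL, EF, EG, EJ, EL, FJ, FL, JL
  2-simplices (8): AEG, BFJ, BFL, BJL, EFJ, EFL, EJL, FJL
  3-simplices (2): BFJL, EFJL

so the chain groups are C_0 ≅ Z^8, C_1 ≅ Z^14, C_2 ≅ Z^8, C_3 ≅ Z^2.

The boundary map ∂_1: C_1 → C_0 maps an edge to its endpoints' difference, ∂[p,q] = q − p.
The resulting 8×14 matrix has rank 7, and its Smith normal form has invariant factors (1,1,1,1,1,1,1).

The boundary map ∂_2: C_2 → C_1 acts by ∂[p,q,r] = [q,r] − [p,r] + [p,q]. For instance
  ∂BJL = JL − BL + BJ,
  ∂FJL = JL − FL + FJ.
This gives a 14×8 integer matrix of rank 6; reducing to Smith normal form yields diagonal entries (1,1,1,1,1,1).

∂_3: C_3 → C_2 sends each 3-simplex σ to the alternating sum Σ_i (−1)^i (σ with its i-th vertex removed). For instance
  ∂BFJL = FJL − BJL + BFL − BFJ,
  ∂EFJL = FJL − EJL + EFL − EFJ.
This gives a 8×2 integer matrix of rank 2; reducing to Smith normal form yields diagonal entries (1,1).

Computing H_k = (kernel of ∂_k) / (image of ∂_{k+1}):

  H_0: rank C_0 − rank ∂_1 = 8 − 7 = 1, and the invariant factors of ∂_1 are all 1, so H_0 = Z.
  H_1: rank ker ∂_1 − rank ∂_2 = (14 − 7) − 6 = 1, and the invariant factors of ∂_2 are all 1, so H_1 = Z.
  H_2: rank ker ∂_2 − rank ∂_3 = (8 − 6) − 2 = 0, and the invariant factors of ∂_3 are all 1, so H_2 = 0.
  H_3: rank ker ∂_3 − rank ∂_4 = (2 − 2) − 0 = 0, and there is no ∂_4, so H_3 = 0.

As a check, the Euler characteristic is 8 − 14 + 8 − 2 = 0, which agrees with 1 − 1 + 0 − 0 = 0.

H_0 = Z,  H_1 = Z,  H_2 = 0,  H_3 = 0.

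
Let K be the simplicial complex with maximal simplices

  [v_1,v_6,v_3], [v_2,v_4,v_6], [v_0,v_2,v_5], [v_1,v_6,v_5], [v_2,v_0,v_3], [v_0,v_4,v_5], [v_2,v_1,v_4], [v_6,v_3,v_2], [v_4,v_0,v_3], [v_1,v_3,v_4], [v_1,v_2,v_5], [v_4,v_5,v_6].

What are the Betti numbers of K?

b_0 = 1, b_1 = 0, b_2 = 0.

Fix the vertex order v_0 < v_1 < v_2 < v_3 < v_4 < v_5 < v_6 and write every simplex with vertices in increasing order. Then dim K = 2 and the simplices of K are:

  0-simplices (7): [v_0], [v_1], [v_2], [v_3], [v_4], [v_5], [v_6]
  1-simplices (18): (18 of them)
  2-simplices (12): (12 of them)

giving chain groups C_0 ≅ Z^7, C_1 ≅ Z^18, C_2 ≅ Z^12.

Boundary ∂_1: C_1 → C_0 sends each edge [p,q] (with p < q) to q − p. For instance
  ∂[v_0,v_3] = [v_3] − [v_0].
The 7×18 boundary matrix has rank 6 and Smith normal form diag(1,1,1,1,1,1).

Boundary ∂_2: C_2 → C_1 acts by ∂[p,q,r] = [q,r] − [p,r] + [p,q]. For instance
  ∂[v_1,v_2,v_5] = [v_2,v_5] − [v_1,v_5] + [v_1,v_2],
  ∂[v_4,v_5,v_6] = [v_5,v_6] − [v_4,v_6] + [v_4,v_5].
This gives a 18×12 integer matrix of rank 12; reducing to Smith normal form yields diagonal entries (1,1,1,1,1,1,1,1,1,1,1,2).

Computing H_k = (kernel of ∂_k) / (image of ∂_{k+1}):

  H_0: rank C_0 − rank ∂_1 = 7 − 6 = 1, and the invariant factors of ∂_1 are all 1, so H_0 ≅ Z.
  H_1: rank ker ∂_1 − rank ∂_2 = (18 − 6) − 12 = 0, and ∂_2 has invariant factor 2 > 1, so H_1 ≅ Z/2Z.
  H_2: rank ker ∂_2 − rank ∂_3 = (12 − 12) − 0 = 0, and there is no ∂_3, so H_2 ≅ 0.

(K is a triangulation of the real projective plane RP^2.)

Hence the Betti numbers are b_0 = 1, b_1 = 0, b_2 = 0.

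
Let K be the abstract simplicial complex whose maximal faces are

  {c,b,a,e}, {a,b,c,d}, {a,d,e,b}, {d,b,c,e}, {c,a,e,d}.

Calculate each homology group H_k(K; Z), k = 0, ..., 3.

Order the vertices as a < b < c < d < e. Listing each simplex with vertices in this order, K has dimension 3 with simplices:

  0-simplices (5): a, b, c, d, e
  1-simplices (10): ab, ac, ad, ae, bc, bd, be, cd, ce, de
  2-simplices (10): abc, abd, abe, acd, ace, ade, bcd, bce, bde, cde
  3-simplices (5): abcd, abce, abde, acde, bcde

giving chain groups C_0 ≅ Z^5, C_1 ≅ Z^10, C_2 ≅ Z^10, C_3 ≅ Z^5.

The boundary map ∂_1: C_1 → C_0 sends each edge [p,q] (with p < q) to q − p. For instance
  ∂ad = d − a.
The 5×10 boundary matrix has rank 4 and Smith normal form diag(1,1,1,1).

The boundary map ∂_2: C_2 → C_1 sends each 2-simplex [p,q,r] to [q,r] − [p,r] + [p,q]. For instance
  ∂abc = bc − ac + ab,
  ∂bcd = cd − bd + bc.
As a 10×10 matrix over Z this has rank 6, with invariant factors (1,1,1,1,1,1).

Boundary ∂_3: C_3 → C_2 sends each 3-simplex σ to the alternating sum Σ_i (−1)^i (σ with its i-th vertex removed). For instance
  ∂abcd = bcd − acd + abd − abc,
  ∂abce = bce − ace + abe − abc.
The resulting 10×5 matrix has rank 4, and its Smith normal form has invariant factors (1,1,1,1).

Reading off H_k = ker ∂_k / im ∂_{k+1}:

  H_0: rank C_0 − rank ∂_1 = 5 − 4 = 1, and the invariant factors of ∂_1 are all 1, so H_0 ≅ Z.
  H_1: rank ker ∂_1 − rank ∂_2 = (10 − 4) − 6 = 0, and the invariant factors of ∂_2 are all 1, so H_1 ≅ 0.
  H_2: rank ker ∂_2 − rank ∂_3 = (10 − 6) − 4 = 0, and the invariant factors of ∂_3 are all 1, so H_2 ≅ 0.
  H_3: rank ker ∂_3 − rank ∂_4 = (5 − 4) − 0 = 1, and there is no ∂_4, so H_3 ≅ Z.

As a check, the Euler characteristic is 5 − 10 + 10 − 5 = 0, which agrees with 1 − 0 + 0 − 1 = 0.
(K is a triangulation of the 3-sphere S^3.)

H_0 ≅ Z,  H_1 = 0,  H_2 = 0,  H_3 ≅ Z.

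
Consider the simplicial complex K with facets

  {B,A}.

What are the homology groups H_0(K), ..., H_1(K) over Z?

Order the vertices as A < B. Listing each simplex with vertices in this order, K has dimension 1 with simplices:

  0-simplices (2): A, B
  1-simplices (1): AB

giving chain groups C_0 ≅ Z^2, C_1 ≅ Z^1.

∂_1: C_1 → C_0 sends each edge [p,q] (with p < q) to q − p.
The 2×1 boundary matrix has rank 1 and Smith normal form diag(1).

Now H_k = ker ∂_k / im ∂_{k+1}, so:

  H_0: rank C_0 − rank ∂_1 = 2 − 1 = 1, and the invariant factors of ∂_1 are all 1, so H_0 = Z.
  H_1: rank ker ∂_1 − rank ∂_2 = (1 − 1) − 0 = 0, and there is no ∂_2, so H_1 = 0.

(K is a triangulation of the 1-simplex.)

H_0 = Z,  H_1 = 0.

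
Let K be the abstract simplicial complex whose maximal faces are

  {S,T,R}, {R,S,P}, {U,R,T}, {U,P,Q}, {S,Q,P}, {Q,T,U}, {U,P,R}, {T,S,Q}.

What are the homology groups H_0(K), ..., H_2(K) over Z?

Order the vertices as P < Q < R < S < T < U. Listing each simplex with vertices in this order, K has dimension 2 with simplices:

  0-simplices (6): P, Q, R, S, T, U
  1-simplices (12): PQ, PR, PS, PU, QS, QT, QU, RS, RT, RU, ST, TU
  2-simplices (8): PQS, PQU, PRS, PRU, QST, QTU, RST, RTU

Hence C_0 ≅ Z^6, C_1 ≅ Z^12, C_2 ≅ Z^8.

The boundary map ∂_1: C_1 → C_0 is given by ∂[p,q] = [q] − [p].
This gives a 6×12 integer matrix of rank 5; reducing to Smith normal form yields diagonal entries (1,1,1,1,1).

Boundary ∂_2: C_2 → C_1 acts by ∂[p,q,r] = [q,r] − [p,r] + [p,q]. For instance
  ∂PQU = QU − PU + PQ,
  ∂PRS = RS − PS + PR.
The resulting 12×8 matrix has rank 7, and its Smith normal form has invariant factors (1,1,1,1,1,1,1).

From H_k ≅ ker(∂_k) / im(∂_{k+1}) we obtain:

  H_0: rank C_0 − rank ∂_1 = 6 − 5 = 1, and the invariant factors of ∂_1 are all 1, so H_0 = Z.
  H_1: rank ker ∂_1 − rank ∂_2 = (12 − 5) − 7 = 0, and the invariant factors of ∂_2 are all 1, so H_1 = 0.
  H_2: rank ker ∂_2 − rank ∂_3 = (8 − 7) − 0 = 1, and there is no ∂_3, so H_2 = Z.

H_0 = Z,  H_1 = 0,  H_2 = Z.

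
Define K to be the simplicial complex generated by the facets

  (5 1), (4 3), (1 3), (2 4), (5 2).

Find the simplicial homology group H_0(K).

We work with the vertex ordering 1 < 2 < 3 < 4 < 5. The simplices of K, each written with vertices in increasing order, are:

  0-simplices (5): [1], [2], [3], [4], [5]
  1-simplices (5): [1,3], [1,5], [2,4], [2,5], [3,4]

giving chain groups C_0 ≅ Z^5, C_1 ≅ Z^5.

The boundary map ∂_1: C_1 → C_0 sends each edge [p,q] (with p < q) to q − p. For instance
  ∂[2,5] = [5] − [2].
As a 5×5 matrix over Z this has rank 4, with invariant factors (1,1,1,1).

Reading off H_k = ker ∂_k / im ∂_{k+1}:

  H_0: rank C_0 − rank ∂_1 = 5 − 4 = 1, and the invariant factors of ∂_1 are all 1, so H_0 ≅ Z.

(K is a triangulation of the circle S^1.)

H_0 = Z.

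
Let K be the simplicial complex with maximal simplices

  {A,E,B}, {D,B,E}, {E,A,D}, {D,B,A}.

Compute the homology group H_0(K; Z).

Order the vertices as A < B < D < E. Listing each simplex with vertices in this order, K has dimension 2 with simplices:

  0-simplices (4): A, B, D, E
  1-simplices (6): AB, AD, AE, BD, BE, DE
  2-simplices (4): ABD, ABE, ADE, BDE

giving chain groups C_0 ≅ Z^4, C_1 ≅ Z^6, C_2 ≅ Z^4.

∂_1: C_1 → C_0 is given by ∂[p,q] = [q] − [p]. For instance
  ∂AB = B − A.
The resulting 4×6 matrix has rank 3, and its Smith normal form has invariant factors (1,1,1).

The boundary map ∂_2: C_2 → C_1 acts by ∂[p,q,r] = [q,r] − [p,r] + [p,q]. For instance
  ∂ABE = BE − AE + AB,
  ∂BDE = DE − BE + BD.
The 6×4 boundary matrix has rank 3 and Smith normal form diag(1,1,1).

From H_k ≅ ker(∂_k) / im(∂_{k+1}) we obtain:

  H_0: rank C_0 − rank ∂_1 = 4 − 3 = 1, and the invariant factors of ∂_1 are all 1, so H_0 = Z.

(K is a triangulation of the 2-sphere S^2.)

H_0 ≅ Z.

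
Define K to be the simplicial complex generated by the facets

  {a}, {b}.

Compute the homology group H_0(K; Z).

H_0 ≅ Z^2.

Order the vertices as a < b. Listing each simplex with vertices in this order, K has dimension 0 with simplices:

  0-simplices (2): a, b

Hence C_0 ≅ Z^2.

From H_k ≅ ker(∂_k) / im(∂_{k+1}) we obtain:

  H_0: rank C_0 − rank ∂_1 = 2 − 0 = 2, and there is no ∂_1, so H_0 ≅ Z^2.

(K is a triangulation of a set of 2 points.)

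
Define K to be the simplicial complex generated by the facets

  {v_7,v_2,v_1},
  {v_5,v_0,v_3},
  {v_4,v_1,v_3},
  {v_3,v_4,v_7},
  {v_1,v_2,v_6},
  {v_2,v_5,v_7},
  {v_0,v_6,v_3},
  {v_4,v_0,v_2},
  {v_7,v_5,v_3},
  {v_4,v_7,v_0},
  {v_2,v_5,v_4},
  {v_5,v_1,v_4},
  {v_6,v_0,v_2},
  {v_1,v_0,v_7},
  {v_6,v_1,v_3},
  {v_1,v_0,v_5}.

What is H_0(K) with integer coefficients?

H_0 ≅ Z.

K has 8 vertices, 24 edges, 16 triangles.
rank ∂_0 = 0, rank ∂_1 = 7 ⇒ b_0 = 8 − 0 − 7 = 1; all invariant factors of ∂_1 are 1 so no torsion. So H_0 ≅ Z.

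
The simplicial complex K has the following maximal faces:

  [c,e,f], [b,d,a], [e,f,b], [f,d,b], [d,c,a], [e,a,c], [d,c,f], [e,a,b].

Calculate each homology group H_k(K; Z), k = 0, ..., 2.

H_0 ≅ Z,  H_1 = 0,  H_2 ≅ Z.

K has 6 vertices, 12 edges, 8 triangles.
rank ∂_0 = 0, rank ∂_1 = 5 ⇒ b_0 = 6 − 0 − 5 = 1; all invariant factors of ∂_1 are 1 so no torsion. So H_0 = Z.
rank ∂_1 = 5, rank ∂_2 = 7 ⇒ b_1 = 12 − 5 − 7 = 0; all invariant factors of ∂_2 are 1 so no torsion. So H_1 = 0.
rank ∂_2 = 7, rank ∂_3 = 0 ⇒ b_2 = 8 − 7 − 0 = 1. So H_2 = Z.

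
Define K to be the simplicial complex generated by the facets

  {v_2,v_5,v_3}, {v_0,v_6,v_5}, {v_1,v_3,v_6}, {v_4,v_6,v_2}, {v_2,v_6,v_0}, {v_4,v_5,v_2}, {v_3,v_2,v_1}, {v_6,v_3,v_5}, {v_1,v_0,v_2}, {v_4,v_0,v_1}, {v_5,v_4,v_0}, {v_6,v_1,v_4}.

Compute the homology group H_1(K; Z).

Order the vertices as v_0 < v_1 < v_2 < v_3 < v_4 < v_5 < v_6. Listing each simplex with vertices in this order, K has dimension 2 with simplices:

  0-simplices (7): [v_0], [v_1], [v_2], [v_3], [v_4], [v_5], [v_6]
  1-simplices (18): (18 of them)
  2-simplices (12): (12 of them)

giving chain groups C_0 ≅ Z^7, C_1 ≅ Z^18, C_2 ≅ Z^12.

The boundary map ∂_1: C_1 → C_0 sends each edge [p,q] (with p < q) to q − p. For instance
  ∂[v_2,v_4] = [v_4] − [v_2].
The resulting 7×18 matrix has rank 6, and its Smith normal form has invariant factors (1,1,1,1,1,1).

∂_2: C_2 → C_1 sends each 2-simplex [p,q,r] to [q,r] − [p,r] + [p,q]. For instance
  ∂[v_0,v_1,v_4] = [v_1,v_4] − [v_0,v_4] + [v_0,v_1],
  ∂[v_0,v_2,v_6] = [v_2,v_6] − [v_0,v_6] + [v_0,v_2].
This gives a 18×12 integer matrix of rank 12; reducing to Smith normal form yields diagonal entries (1,1,1,1,1,1,1,1,1,1,1,2).

Reading off H_k = ker ∂_k / im ∂_{k+1}:

  H_1: rank ker ∂_1 − rank ∂_2 = (18 − 6) − 12 = 0, and ∂_2 has invariant factor 2 > 1, so H_1 ≅ Z/2Z.

(K is a triangulation of the real projective plane RP^2.)

H_1 = Z/2Z.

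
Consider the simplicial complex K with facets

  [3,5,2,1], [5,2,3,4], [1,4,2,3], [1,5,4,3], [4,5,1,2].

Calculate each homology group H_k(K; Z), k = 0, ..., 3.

H_0 ≅ Z,  H_1 = 0,  H_2 = 0,  H_3 ≅ Z.

Take the total order 1 < 2 < 3 < 4 < 5 on the vertex set. Then K (dimension 3) consists of the simplices:

  0-simplices (5): [1], [2], [3], [4], [5]
  1-simplices (10): [1,2], [1,3], [1,4], [1,5], [2,3], [2,4], [2,5], [3,4], [3,5], [4,5]
  2-simplices (10): [1,2,3], [1,2,4], [1,2,5], [1,3,4], [1,3,5], [1,4,5], [2,3,4], [2,3,5], [2,4,5], [3,4,5]
  3-simplices (5): [1,2,3,4], [1,2,3,5], [1,2,4,5], [1,3,4,5], [2,3,4,5]

so the chain groups are C_0 ≅ Z^5, C_1 ≅ Z^10, C_2 ≅ Z^10, C_3 ≅ Z^5.

∂_1: C_1 → C_0 maps an edge to its endpoints' difference, ∂[p,q] = q − p. For instance
  ∂[2,5] = [5] − [2].
The 5×10 boundary matrix has rank 4 and Smith normal form diag(1,1,1,1).

∂_2: C_2 → C_1 maps a triangle to the signed sum of its edges. For instance
  ∂[1,3,5] = [3,5] − [1,5] + [1,3],
  ∂[1,2,4] = [2,4] − [1,4] + [1,2].
The 10×10 boundary matrix has rank 6 and Smith normal form diag(1,1,1,1,1,1).

Boundary ∂_3: C_3 → C_2 sends each 3-simplex σ to the alternating sum Σ_i (−1)^i (σ with its i-th vertex removed). For instance
  ∂[1,2,4,5] = [2,4,5] − [1,4,5] + [1,2,5] − [1,2,4],
  ∂[1,2,3,4] = [2,3,4] − [1,3,4] + [1,2,4] − [1,2,3].
The resulting 10×5 matrix has rank 4, and its Smith normal form has invariant factors (1,1,1,1).

From H_k ≅ ker(∂_k) / im(∂_{k+1}) we obtain:

  H_0: rank C_0 − rank ∂_1 = 5 − 4 = 1, and the invariant factors of ∂_1 are all 1, so H_0 ≅ Z.
  H_1: rank ker ∂_1 − rank ∂_2 = (10 − 4) − 6 = 0, and the invariant factors of ∂_2 are all 1, so H_1 ≅ 0.
  H_2: rank ker ∂_2 − rank ∂_3 = (10 − 6) − 4 = 0, and the invariant factors of ∂_3 are all 1, so H_2 ≅ 0.
  H_3: rank ker ∂_3 − rank ∂_4 = (5 − 4) − 0 = 1, and there is no ∂_4, so H_3 ≅ Z.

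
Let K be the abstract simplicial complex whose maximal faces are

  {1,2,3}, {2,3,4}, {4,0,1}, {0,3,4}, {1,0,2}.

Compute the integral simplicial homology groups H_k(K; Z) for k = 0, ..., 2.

H_0 ≅ Z,  H_1 ≅ Z,  H_2 = 0.

Take the total order 0 < 1 < 2 < 3 < 4 on the vertex set. Then K (dimension 2) consists of the simplices:

  0-simplices (5): [0], [1], [2], [3], [4]
  1-simplices (10): [0,1], [0,2], [0,3], [0,4], [1,2], [1,3], [1,4], [2,3], [2,4], [3,4]
  2-simplices (5): [0,1,2], [0,1,4], [0,3,4], [1,2,3], [2,3,4]

Hence C_0 ≅ Z^5, C_1 ≅ Z^10, C_2 ≅ Z^5.

The boundary map ∂_1: C_1 → C_0 maps an edge to its endpoints' difference, ∂[p,q] = q − p. For instance
  ∂[3,4] = [4] − [3].
The 5×10 boundary matrix has rank 4 and Smith normal form diag(1,1,1,1).

∂_2: C_2 → C_1 maps a triangle to the signed sum of its edges. For instance
  ∂[1,2,3] = [2,3] − [1,3] + [1,2],
  ∂[0,1,4] = [1,4] − [0,4] + [0,1].
As a 10×5 matrix over Z this has rank 5, with invariant factors (1,1,1,1,1).

From H_k ≅ ker(∂_k) / im(∂_{k+1}) we obtain:

  H_0: rank C_0 − rank ∂_1 = 5 − 4 = 1, and the invariant factors of ∂_1 are all 1, so H_0 = Z.
  H_1: rank ker ∂_1 − rank ∂_2 = (10 − 4) − 5 = 1, and the invariant factors of ∂_2 are all 1, so H_1 = Z.
  H_2: rank ker ∂_2 − rank ∂_3 = (5 − 5) − 0 = 0, and there is no ∂_3, so H_2 = 0.

(K is a triangulation of the Möbius band.)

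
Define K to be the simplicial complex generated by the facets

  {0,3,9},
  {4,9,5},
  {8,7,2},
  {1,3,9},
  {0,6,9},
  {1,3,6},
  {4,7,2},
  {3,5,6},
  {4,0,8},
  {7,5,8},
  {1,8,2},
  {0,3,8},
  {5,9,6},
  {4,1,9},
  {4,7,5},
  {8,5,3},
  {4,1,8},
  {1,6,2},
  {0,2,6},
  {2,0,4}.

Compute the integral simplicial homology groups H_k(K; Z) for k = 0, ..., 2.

Order the vertices as 0 < 1 < 2 < 3 < 4 < 5 < 6 < 7 < 8 < 9. Listing each simplex with vertices in this order, K has dimension 2 with simplices:

  0-simplices (10): [0], [1], [2], [3], [4], [5], [6], [7], [8], [9]
  1-simplices (30): (30 of them)
  2-simplices (20): (20 of them)

giving chain groups C_0 ≅ Z^10, C_1 ≅ Z^30, C_2 ≅ Z^20.

Boundary ∂_1: C_1 → C_0 sends each edge [p,q] (with p < q) to q − p.
The resulting 10×30 matrix has rank 9, and its Smith normal form has invariant factors (1,1,1,1,1,1,1,1,1).

Boundary ∂_2: C_2 → C_1 maps a triangle to the signed sum of its edges. For instance
  ∂[1,2,6] = [2,6] − [1,6] + [1,2],
  ∂[1,4,8] = [4,8] − [1,8] + [1,4].
The 30×20 boundary matrix has rank 20 and Smith normal form diag(1,1,1,1,1,1,1,1,1,1,1,1,1,1,1,1,1,1,1,2).

Reading off H_k = ker ∂_k / im ∂_{k+1}:

  H_0: rank C_0 − rank ∂_1 = 10 − 9 = 1, and the invariant factors of ∂_1 are all 1, so H_0 ≅ Z.
  H_1: rank ker ∂_1 − rank ∂_2 = (30 − 9) − 20 = 1, and ∂_2 has invariant factor 2 > 1, so H_1 ≅ Z × Z/2.
  H_2: rank ker ∂_2 − rank ∂_3 = (20 − 20) − 0 = 0, and there is no ∂_3, so H_2 ≅ 0.

H_0 ≅ Z,  H_1 ≅ Z × Z/2,  H_2 = 0.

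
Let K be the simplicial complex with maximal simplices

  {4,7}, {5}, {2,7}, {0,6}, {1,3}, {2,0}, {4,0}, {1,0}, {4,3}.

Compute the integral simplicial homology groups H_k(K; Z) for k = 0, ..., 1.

H_0 = Z^2,  H_1 = Z^2.

We work with the vertex ordering 0 < 1 < 2 < 3 < 4 < 5 < 6 < 7. The simplices of K, each written with vertices in increasing order, are:

  0-simplices (8): [0], [1], [2], [3], [4], [5], [6], [7]
  1-simplices (8): [0,1], [0,2], [0,4], [0,6], [1,3], [2,7], [3,4], [4,7]

Hence C_0 ≅ Z^8, C_1 ≅ Z^8.

∂_1: C_1 → C_0 maps an edge to its endpoints' difference, ∂[p,q] = q − p. For instance
  ∂[0,4] = [4] − [0].
The 8×8 boundary matrix has rank 6 and Smith normal form diag(1,1,1,1,1,1).

Computing H_k = (kernel of ∂_k) / (image of ∂_{k+1}):

  H_0: rank C_0 − rank ∂_1 = 8 − 6 = 2, and the invariant factors of ∂_1 are all 1, so H_0 ≅ Z^2.
  H_1: rank ker ∂_1 − rank ∂_2 = (8 − 6) − 0 = 2, and there is no ∂_2, so H_1 ≅ Z^2.

As a check, the Euler characteristic is 8 − 8 = 0, which agrees with 2 − 2 = 0.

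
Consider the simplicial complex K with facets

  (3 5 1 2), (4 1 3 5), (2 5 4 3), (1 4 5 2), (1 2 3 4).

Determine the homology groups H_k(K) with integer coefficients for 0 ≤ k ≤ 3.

We work with the vertex ordering 1 < 2 < 3 < 4 < 5. The simplices of K, each written with vertices in increasing order, are:

  0-simplices (5): [1], [2], [3], [4], [5]
  1-simplices (10): [1,2], [1,3], [1,4], [1,5], [2,3], [2,4], [2,5], [3,4], [3,5], [4,5]
  2-simplices (10): [1,2,3], [1,2,4], [1,2,5], [1,3,4], [1,3,5], [1,4,5], [2,3,4], [2,3,5], [2,4,5], [3,4,5]
  3-simplices (5): [1,2,3,4], [1,2,3,5], [1,2,4,5], [1,3,4,5], [2,3,4,5]

so the chain groups are C_0 ≅ Z^5, C_1 ≅ Z^10, C_2 ≅ Z^10, C_3 ≅ Z^5.

∂_1: C_1 → C_0 is given by ∂[p,q] = [q] − [p]. For instance
  ∂[2,3] = [3] − [2].
As a 5×10 matrix over Z this has rank 4, with invariant factors (1,1,1,1).

Boundary ∂_2: C_2 → C_1 maps a triangle to the signed sum of its edges. For instance
  ∂[2,3,4] = [3,4] − [2,4] + [2,3],
  ∂[1,3,5] = [3,5] − [1,5] + [1,3].
The 10×10 boundary matrix has rank 6 and Smith normal form diag(1,1,1,1,1,1).

Boundary ∂_3: C_3 → C_2 sends each 3-simplex σ to the alternating sum Σ_i (−1)^i (σ with its i-th vertex removed). For instance
  ∂[1,2,3,5] = [2,3,5] − [1,3,5] + [1,2,5] − [1,2,3],
  ∂[1,2,4,5] = [2,4,5] − [1,4,5] + [1,2,5] − [1,2,4].
The resulting 10×5 matrix has rank 4, and its Smith normal form has invariant factors (1,1,1,1).

From H_k ≅ ker(∂_k) / im(∂_{k+1}) we obtain:

  H_0: rank C_0 − rank ∂_1 = 5 − 4 = 1, and the invariant factors of ∂_1 are all 1, so H_0 ≅ Z.
  H_1: rank ker ∂_1 − rank ∂_2 = (10 − 4) − 6 = 0, and the invariant factors of ∂_2 are all 1, so H_1 ≅ 0.
  H_2: rank ker ∂_2 − rank ∂_3 = (10 − 6) − 4 = 0, and the invariant factors of ∂_3 are all 1, so H_2 ≅ 0.
  H_3: rank ker ∂_3 − rank ∂_4 = (5 − 4) − 0 = 1, and there is no ∂_4, so H_3 ≅ Z.

H_0 = Z,  H_1 = 0,  H_2 = 0,  H_3 = Z.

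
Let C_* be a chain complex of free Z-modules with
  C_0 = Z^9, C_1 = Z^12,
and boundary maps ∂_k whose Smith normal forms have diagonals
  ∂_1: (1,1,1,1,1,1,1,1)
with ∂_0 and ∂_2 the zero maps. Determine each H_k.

H_0: b_0 = 9 − 0 − 8 = 1; torsion from ∂_1 factors > 1: none. So H_0 ≅ Z.
H_1: b_1 = 12 − 8 − 0 = 4; torsion from ∂_2 factors > 1: none. So H_1 ≅ Z^4.

H_0 ≅ Z,  H_1 ≅ Z^4.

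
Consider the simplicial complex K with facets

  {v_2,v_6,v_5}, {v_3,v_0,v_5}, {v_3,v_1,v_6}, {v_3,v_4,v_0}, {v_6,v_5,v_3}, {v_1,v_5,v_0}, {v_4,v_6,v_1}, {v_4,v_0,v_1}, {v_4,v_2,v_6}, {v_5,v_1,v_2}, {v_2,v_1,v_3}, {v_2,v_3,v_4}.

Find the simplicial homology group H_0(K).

We work with the vertex ordering v_0 < v_1 < v_2 < v_3 < v_4 < v_5 < v_6. The simplices of K, each written with vertices in increasing order, are:

  0-simplices (7): [v_0], [v_1], [v_2], [v_3], [v_4], [v_5], [v_6]
  1-simplices (18): (18 of them)
  2-simplices (12): (12 of them)

so the chain groups are C_0 ≅ Z^7, C_1 ≅ Z^18, C_2 ≅ Z^12.

The boundary map ∂_1: C_1 → C_0 sends each edge [p,q] (with p < q) to q − p.
As a 7×18 matrix over Z this has rank 6, with invariant factors (1,1,1,1,1,1).

Boundary ∂_2: C_2 → C_1 maps a triangle to the signed sum of its edges. For instance
  ∂[v_0,v_1,v_4] = [v_1,v_4] − [v_0,v_4] + [v_0,v_1],
  ∂[v_1,v_4,v_6] = [v_4,v_6] − [v_1,v_6] + [v_1,v_4].
This gives a 18×12 integer matrix of rank 12; reducing to Smith normal form yields diagonal entries (1,1,1,1,1,1,1,1,1,1,1,2).

Computing H_k = (kernel of ∂_k) / (image of ∂_{k+1}):

  H_0: rank C_0 − rank ∂_1 = 7 − 6 = 1, and the invariant factors of ∂_1 are all 1, so H_0 ≅ Z.

H_0 ≅ Z.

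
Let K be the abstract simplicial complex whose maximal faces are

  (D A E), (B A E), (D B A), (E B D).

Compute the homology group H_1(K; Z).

We work with the vertex ordering A < B < D < E. The simplices of K, each written with vertices in increasing order, are:

  0-simplices (4): A, B, D, E
  1-simplices (6): AB, AD, AE, BD, BE, DE
  2-simplices (4): ABD, ABE, ADE, BDE

Hence C_0 ≅ Z^4, C_1 ≅ Z^6, C_2 ≅ Z^4.

The boundary map ∂_1: C_1 → C_0 is given by ∂[p,q] = [q] − [p].
The resulting 4×6 matrix has rank 3, and its Smith normal form has invariant factors (1,1,1).

The boundary map ∂_2: C_2 → C_1 maps a triangle to the signed sum of its edges. For instance
  ∂ABD = BD − AD + AB,
  ∂BDE = DE − BE + BD.
This gives a 6×4 integer matrix of rank 3; reducing to Smith normal form yields diagonal entries (1,1,1).

Computing H_k = (kernel of ∂_k) / (image of ∂_{k+1}):

  H_1: rank ker ∂_1 − rank ∂_2 = (6 − 3) − 3 = 0, and the invariant factors of ∂_2 are all 1, so H_1 ≅ 0.

(K is a triangulation of the 2-sphere S^2.)

H_1 ≅ 0.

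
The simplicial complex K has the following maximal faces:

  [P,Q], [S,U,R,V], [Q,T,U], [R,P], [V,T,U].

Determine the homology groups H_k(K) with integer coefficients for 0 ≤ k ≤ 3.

H_0 = Z,  H_1 = Z,  H_2 = 0,  H_3 = 0.

K has 7 vertices, 12 edges, 6 triangles, 1 3-simplex.
rank ∂_0 = 0, rank ∂_1 = 6 ⇒ b_0 = 7 − 0 − 6 = 1; all invariant factors of ∂_1 are 1 so no torsion. So H_0 ≅ Z.
rank ∂_1 = 6, rank ∂_2 = 5 ⇒ b_1 = 12 − 6 − 5 = 1; all invariant factors of ∂_2 are 1 so no torsion. So H_1 ≅ Z.
rank ∂_2 = 5, rank ∂_3 = 1 ⇒ b_2 = 6 − 5 − 1 = 0; all invariant factors of ∂_3 are 1 so no torsion. So H_2 ≅ 0.
rank ∂_3 = 1, rank ∂_4 = 0 ⇒ b_3 = 1 − 1 − 0 = 0. So H_3 ≅ 0.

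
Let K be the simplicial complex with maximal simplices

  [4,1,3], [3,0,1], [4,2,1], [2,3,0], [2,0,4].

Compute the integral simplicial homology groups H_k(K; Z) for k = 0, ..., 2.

Fix the vertex order 0 < 1 < 2 < 3 < 4 and write every simplex with vertices in increasing order. Then dim K = 2 and the simplices of K are:

  0-simplices (5): [0], [1], [2], [3], [4]
  1-simplices (10): [0,1], [0,2], [0,3], [0,4], [1,2], [1,3], [1,4], [2,3], [2,4], [3,4]
  2-simplices (5): [0,1,3], [0,2,3], [0,2,4], [1,2,4], [1,3,4]

so the chain groups are C_0 ≅ Z^5, C_1 ≅ Z^10, C_2 ≅ Z^5.

The boundary map ∂_1: C_1 → C_0 sends each edge [p,q] (with p < q) to q − p. For instance
  ∂[0,4] = [4] − [0].
The resulting 5×10 matrix has rank 4, and its Smith normal form has invariant factors (1,1,1,1).

Boundary ∂_2: C_2 → C_1 acts by ∂[p,q,r] = [q,r] − [p,r] + [p,q]. For instance
  ∂[0,1,3] = [1,3] − [0,3] + [0,1],
  ∂[0,2,3] = [2,3] − [0,3] + [0,2].
This gives a 10×5 integer matrix of rank 5; reducing to Smith normal form yields diagonal entries (1,1,1,1,1).

Now H_k = ker ∂_k / im ∂_{k+1}, so:

  H_0: rank C_0 − rank ∂_1 = 5 − 4 = 1, and the invariant factors of ∂_1 are all 1, so H_0 ≅ Z.
  H_1: rank ker ∂_1 − rank ∂_2 = (10 − 4) − 5 = 1, and the invariant factors of ∂_2 are all 1, so H_1 ≅ Z.
  H_2: rank ker ∂_2 − rank ∂_3 = (5 − 5) − 0 = 0, and there is no ∂_3, so H_2 ≅ 0.

H_0 ≅ Z,  H_1 ≅ Z,  H_2 = 0.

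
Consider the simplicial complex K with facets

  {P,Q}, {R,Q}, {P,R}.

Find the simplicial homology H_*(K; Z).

H_0 = Z,  H_1 = Z.

We work with the vertex ordering P < Q < R. The simplices of K, each written with vertices in increasing order, are:

  0-simplices (3): P, Q, R
  1-simplices (3): PQ, PR, QR

so the chain groups are C_0 ≅ Z^3, C_1 ≅ Z^3.

The boundary map ∂_1: C_1 → C_0 sends each edge [p,q] (with p < q) to q − p.
This gives a 3×3 integer matrix of rank 2; reducing to Smith normal form yields diagonal entries (1,1).

Reading off H_k = ker ∂_k / im ∂_{k+1}:

  H_0: rank C_0 − rank ∂_1 = 3 − 2 = 1, and the invariant factors of ∂_1 are all 1, so H_0 = Z.
  H_1: rank ker ∂_1 − rank ∂_2 = (3 − 2) − 0 = 1, and there is no ∂_2, so H_1 = Z.

As a check, the Euler characteristic is 3 − 3 = 0, which agrees with 1 − 1 = 0.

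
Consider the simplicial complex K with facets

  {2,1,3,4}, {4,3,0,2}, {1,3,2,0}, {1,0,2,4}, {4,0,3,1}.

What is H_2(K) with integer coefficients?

H_2 ≅ 0.

Fix the vertex order 0 < 1 < 2 < 3 < 4 and write every simplex with vertices in increasing order. Then dim K = 3 and the simplices of K are:

  0-simplices (5): [0], [1], [2], [3], [4]
  1-simplices (10): [0,1], [0,2], [0,3], [0,4], [1,2], [1,3], [1,4], [2,3], [2,4], [3,4]
  2-simplices (10): [0,1,2], [0,1,3], [0,1,4], [0,2,3], [0,2,4], [0,3,4], [1,2,3], [1,2,4], [1,3,4], [2,3,4]
  3-simplices (5): [0,1,2,3], [0,1,2,4], [0,1,3,4], [0,2,3,4], [1,2,3,4]

giving chain groups C_0 ≅ Z^5, C_1 ≅ Z^10, C_2 ≅ Z^10, C_3 ≅ Z^5.

Boundary ∂_1: C_1 → C_0 is given by ∂[p,q] = [q] − [p]. For instance
  ∂[0,1] = [1] − [0].
The 5×10 boundary matrix has rank 4 and Smith normal form diag(1,1,1,1).

∂_2: C_2 → C_1 maps a triangle to the signed sum of its edges. For instance
  ∂[1,3,4] = [3,4] − [1,4] + [1,3],
  ∂[0,2,3] = [2,3] − [0,3] + [0,2].
The resulting 10×10 matrix has rank 6, and its Smith normal form has invariant factors (1,1,1,1,1,1).

Boundary ∂_3: C_3 → C_2 sends each 3-simplex σ to the alternating sum Σ_i (−1)^i (σ with its i-th vertex removed). For instance
  ∂[0,1,3,4] = [1,3,4] − [0,3,4] + [0,1,4] − [0,1,3],
  ∂[0,1,2,4] = [1,2,4] − [0,2,4] + [0,1,4] − [0,1,2].
The resulting 10×5 matrix has rank 4, and its Smith normal form has invariant factors (1,1,1,1).

From H_k ≅ ker(∂_k) / im(∂_{k+1}) we obtain:

  H_2: rank ker ∂_2 − rank ∂_3 = (10 − 6) − 4 = 0, and the invariant factors of ∂_3 are all 1, so H_2 ≅ 0.

(K is a triangulation of the 3-sphere S^3.)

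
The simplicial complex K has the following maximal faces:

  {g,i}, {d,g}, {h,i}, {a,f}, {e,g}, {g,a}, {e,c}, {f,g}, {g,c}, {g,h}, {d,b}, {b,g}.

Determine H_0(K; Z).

K has 9 vertices, 12 edges.
rank ∂_0 = 0, rank ∂_1 = 8 ⇒ b_0 = 9 − 0 − 8 = 1; all invariant factors of ∂_1 are 1 so no torsion. So H_0 = Z.

H_0 = Z.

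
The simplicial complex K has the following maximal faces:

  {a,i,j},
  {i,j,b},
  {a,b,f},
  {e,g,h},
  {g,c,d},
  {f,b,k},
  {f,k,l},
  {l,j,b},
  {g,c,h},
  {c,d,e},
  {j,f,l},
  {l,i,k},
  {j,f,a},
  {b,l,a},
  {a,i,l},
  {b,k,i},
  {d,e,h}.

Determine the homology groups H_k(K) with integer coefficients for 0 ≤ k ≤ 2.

H_0 = Z^2,  H_1 = Z ⊕ Z/2,  H_2 = 0.

Fix the vertex order a < b < c < d < e < f < g < h < i < j < k < l and write every simplex with vertices in increasing order. Then dim K = 2 and the simplices of K are:

  0-simplices (12): a, b, c, d, e, f, g, h, i, j, k, l
  1-simplices (28): ab, af, ai, aj, al, bf, bi, bj, bk, bl, cd, ce, cg, ch, de, dg, dh, eg, eh, fj, fk, fl, gh, ij, ik, il, jl, kl
  2-simplices (17): abf, abl, afj, aij, ail, bfk, bij, bik, bjl, cde, cdg, cgh, deh, egh, fjl, fkl, ikl

so the chain groups are C_0 ≅ Z^12, C_1 ≅ Z^28, C_2 ≅ Z^17.

The boundary map ∂_1: C_1 → C_0 maps an edge to its endpoints' difference, ∂[p,q] = q − p. For instance
  ∂de = e − d.
The 12×28 boundary matrix has rank 10 and Smith normal form diag(1,1,1,1,1,1,1,1,1,1).

∂_2: C_2 → C_1 sends each 2-simplex [p,q,r] to [q,r] − [p,r] + [p,q]. For instance
  ∂cde = de − ce + cd,
  ∂bjl = jl − bl + bj.
The 28×17 boundary matrix has rank 17 and Smith normal form diag(1,1,1,1,1,1,1,1,1,1,1,1,1,1,1,1,2).

Now H_k = ker ∂_k / im ∂_{k+1}, so:

  H_0: rank C_0 − rank ∂_1 = 12 − 10 = 2, and the invariant factors of ∂_1 are all 1, so H_0 ≅ Z^2.
  H_1: rank ker ∂_1 − rank ∂_2 = (28 − 10) − 17 = 1, and ∂_2 has invariant factor 2 > 1, so H_1 ≅ Z ⊕ Z/2.
  H_2: rank ker ∂_2 − rank ∂_3 = (17 − 17) − 0 = 0, and there is no ∂_3, so H_2 ≅ 0.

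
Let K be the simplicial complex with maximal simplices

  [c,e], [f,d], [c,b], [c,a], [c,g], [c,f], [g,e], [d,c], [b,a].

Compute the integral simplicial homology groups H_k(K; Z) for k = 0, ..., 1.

Fix the vertex order a < b < c < d < e < f < g and write every simplex with vertices in increasing order. Then dim K = 1 and the simplices of K are:

  0-simplices (7): a, b, c, d, e, f, g
  1-simplices (9): ab, ac, bc, cd, ce, cf, cg, df, eg

giving chain groups C_0 ≅ Z^7, C_1 ≅ Z^9.

∂_1: C_1 → C_0 sends each edge [p,q] (with p < q) to q − p.
The resulting 7×9 matrix has rank 6, and its Smith normal form has invariant factors (1,1,1,1,1,1).

Computing H_k = (kernel of ∂_k) / (image of ∂_{k+1}):

  H_0: rank C_0 − rank ∂_1 = 7 − 6 = 1, and the invariant factors of ∂_1 are all 1, so H_0 = Z.
  H_1: rank ker ∂_1 − rank ∂_2 = (9 − 6) − 0 = 3, and there is no ∂_2, so H_1 = Z^3.

H_0 = Z,  H_1 = Z^3.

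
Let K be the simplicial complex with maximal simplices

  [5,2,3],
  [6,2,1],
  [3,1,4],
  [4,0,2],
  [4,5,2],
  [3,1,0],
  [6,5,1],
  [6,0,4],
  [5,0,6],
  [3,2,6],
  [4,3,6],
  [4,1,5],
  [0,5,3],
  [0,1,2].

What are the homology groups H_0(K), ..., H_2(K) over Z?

H_0 = Z,  H_1 = Z^2,  H_2 = Z.

K has 7 vertices, 21 edges, 14 triangles.
rank ∂_0 = 0, rank ∂_1 = 6 ⇒ b_0 = 7 − 0 − 6 = 1; all invariant factors of ∂_1 are 1 so no torsion. So H_0 ≅ Z.
rank ∂_1 = 6, rank ∂_2 = 13 ⇒ b_1 = 21 − 6 − 13 = 2; all invariant factors of ∂_2 are 1 so no torsion. So H_1 ≅ Z^2.
rank ∂_2 = 13, rank ∂_3 = 0 ⇒ b_2 = 14 − 13 − 0 = 1. So H_2 ≅ Z.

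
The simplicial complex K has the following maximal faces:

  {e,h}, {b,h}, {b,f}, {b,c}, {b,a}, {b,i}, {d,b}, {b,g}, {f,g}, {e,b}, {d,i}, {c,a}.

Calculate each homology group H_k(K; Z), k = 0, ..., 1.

Fix the vertex order a < b < c < d < e < f < g < h < i and write every simplex with vertices in increasing order. Then dim K = 1 and the simplices of K are:

  0-simplices (9): a, b, c, d, e, f, g, h, i
  1-simplices (12): ab, ac, bc, bd, be, bf, bg, bh, bi, di, eh, fg

giving chain groups C_0 ≅ Z^9, C_1 ≅ Z^12.

Boundary ∂_1: C_1 → C_0 maps an edge to its endpoints' difference, ∂[p,q] = q − p. For instance
  ∂bf = f − b.
This gives a 9×12 integer matrix of rank 8; reducing to Smith normal form yields diagonal entries (1,1,1,1,1,1,1,1).

Now H_k = ker ∂_k / im ∂_{k+1}, so:

  H_0: rank C_0 − rank ∂_1 = 9 − 8 = 1, and the invariant factors of ∂_1 are all 1, so H_0 = Z.
  H_1: rank ker ∂_1 − rank ∂_2 = (12 − 8) − 0 = 4, and there is no ∂_2, so H_1 = Z^4.

H_0 ≅ Z,  H_1 ≅ Z^4.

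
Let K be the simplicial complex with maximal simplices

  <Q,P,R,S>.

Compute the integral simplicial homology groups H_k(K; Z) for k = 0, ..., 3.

Take the total order P < Q < R < S on the vertex set. Then K (dimension 3) consists of the simplices:

  0-simplices (4): P, Q, R, S
  1-simplices (6): PQ, PR, PS, QR, QS, RS
  2-simplices (4): PQR, PQS, PRS, QRS
  3-simplices (1): PQRS

so the chain groups are C_0 ≅ Z^4, C_1 ≅ Z^6, C_2 ≅ Z^4, C_3 ≅ Z^1.

The boundary map ∂_1: C_1 → C_0 sends each edge [p,q] (with p < q) to q − p.
The 4×6 boundary matrix has rank 3 and Smith normal form diag(1,1,1).

The boundary map ∂_2: C_2 → C_1 maps a triangle to the signed sum of its edges. For instance
  ∂PRS = RS − PS + PR,
  ∂QRS = RS − QS + QR.
The resulting 6×4 matrix has rank 3, and its Smith normal form has invariant factors (1,1,1).

∂_3: C_3 → C_2 sends each 3-simplex σ to the alternating sum Σ_i (−1)^i (σ with its i-th vertex removed). For instance
  ∂PQRS = QRS − PRS + PQS − PQR.
The 4×1 boundary matrix has rank 1 and Smith normal form diag(1).

Computing H_k = (kernel of ∂_k) / (image of ∂_{k+1}):

  H_0: rank C_0 − rank ∂_1 = 4 − 3 = 1, and the invariant factors of ∂_1 are all 1, so H_0 ≅ Z.
  H_1: rank ker ∂_1 − rank ∂_2 = (6 − 3) − 3 = 0, and the invariant factors of ∂_2 are all 1, so H_1 ≅ 0.
  H_2: rank ker ∂_2 − rank ∂_3 = (4 − 3) − 1 = 0, and the invariant factors of ∂_3 are all 1, so H_2 ≅ 0.
  H_3: rank ker ∂_3 − rank ∂_4 = (1 − 1) − 0 = 0, and there is no ∂_4, so H_3 ≅ 0.

As a check, the Euler characteristic is 4 − 6 + 4 − 1 = 1, which agrees with 1 − 0 + 0 − 0 = 1.
(K is a triangulation of the 3-simplex.)

H_0 = Z,  H_1 = 0,  H_2 = 0,  H_3 = 0.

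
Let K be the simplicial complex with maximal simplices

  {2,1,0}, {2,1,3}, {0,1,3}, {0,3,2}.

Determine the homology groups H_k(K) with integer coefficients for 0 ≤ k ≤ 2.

Order the vertices as 0 < 1 < 2 < 3. Listing each simplex with vertices in this order, K has dimension 2 with simplices:

  0-simplices (4): [0], [1], [2], [3]
  1-simplices (6): [0,1], [0,2], [0,3], [1,2], [1,3], [2,3]
  2-simplices (4): [0,1,2], [0,1,3], [0,2,3], [1,2,3]

so the chain groups are C_0 ≅ Z^4, C_1 ≅ Z^6, C_2 ≅ Z^4.

Boundary ∂_1: C_1 → C_0 sends each edge [p,q] (with p < q) to q − p. For instance
  ∂[0,1] = [1] − [0].
The 4×6 boundary matrix has rank 3 and Smith normal form diag(1,1,1).

The boundary map ∂_2: C_2 → C_1 sends each 2-simplex [p,q,r] to [q,r] − [p,r] + [p,q]. For instance
  ∂[0,1,2] = [1,2] − [0,2] + [0,1],
  ∂[1,2,3] = [2,3] − [1,3] + [1,2].
The resulting 6×4 matrix has rank 3, and its Smith normal form has invariant factors (1,1,1).

Reading off H_k = ker ∂_k / im ∂_{k+1}:

  H_0: rank C_0 − rank ∂_1 = 4 − 3 = 1, and the invariant factors of ∂_1 are all 1, so H_0 ≅ Z.
  H_1: rank ker ∂_1 − rank ∂_2 = (6 − 3) − 3 = 0, and the invariant factors of ∂_2 are all 1, so H_1 ≅ 0.
  H_2: rank ker ∂_2 − rank ∂_3 = (4 − 3) − 0 = 1, and there is no ∂_3, so H_2 ≅ Z.

As a check, the Euler characteristic is 4 − 6 + 4 = 2, which agrees with 1 − 0 + 1 = 2.

H_0 = Z,  H_1 = 0,  H_2 = Z.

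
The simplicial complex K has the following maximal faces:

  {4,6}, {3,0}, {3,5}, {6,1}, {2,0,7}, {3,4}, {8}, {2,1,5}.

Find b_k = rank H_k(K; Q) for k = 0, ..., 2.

b_0 = 2, b_1 = 2, b_2 = 0.

K has 9 vertices, 11 edges, 2 triangles.
rank ∂_0 = 0, rank ∂_1 = 7 ⇒ b_0 = 9 − 0 − 7 = 2; all invariant factors of ∂_1 are 1 so no torsion. So H_0 = Z^2.
rank ∂_1 = 7, rank ∂_2 = 2 ⇒ b_1 = 11 − 7 − 2 = 2; all invariant factors of ∂_2 are 1 so no torsion. So H_1 = Z^2.
rank ∂_2 = 2, rank ∂_3 = 0 ⇒ b_2 = 2 − 2 − 0 = 0. So H_2 = 0.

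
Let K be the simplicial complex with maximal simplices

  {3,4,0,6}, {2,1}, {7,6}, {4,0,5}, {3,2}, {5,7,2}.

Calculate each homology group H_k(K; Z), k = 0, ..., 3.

Take the total order 0 < 1 < 2 < 3 < 4 < 5 < 6 < 7 on the vertex set. Then K (dimension 3) consists of the simplices:

  0-simplices (8): [0], [1], [2], [3], [4], [5], [6], [7]
  1-simplices (14): [0,3], [0,4], [0,5], [0,6], [1,2], [2,3], [2,5], [2,7], [3,4], [3,6], [4,5], [4,6], [5,7], [6,7]
  2-simplices (6): [0,3,4], [0,3,6], [0,4,5], [0,4,6], [2,5,7], [3,4,6]
  3-simplices (1): [0,3,4,6]

Hence C_0 ≅ Z^8, C_1 ≅ Z^14, C_2 ≅ Z^6, C_3 ≅ Z^1.

∂_1: C_1 → C_0 is given by ∂[p,q] = [q] − [p]. For instance
  ∂[6,7] = [7] − [6].
The resulting 8×14 matrix has rank 7, and its Smith normal form has invariant factors (1,1,1,1,1,1,1).

Boundary ∂_2: C_2 → C_1 maps a triangle to the signed sum of its edges. For instance
  ∂[0,3,4] = [3,4] − [0,4] + [0,3],
  ∂[3,4,6] = [4,6] − [3,6] + [3,4].
This gives a 14×6 integer matrix of rank 5; reducing to Smith normal form yields diagonal entries (1,1,1,1,1).

Boundary ∂_3: C_3 → C_2 sends each 3-simplex σ to the alternating sum Σ_i (−1)^i (σ with its i-th vertex removed). For instance
  ∂[0,3,4,6] = [3,4,6] − [0,4,6] + [0,3,6] − [0,3,4].
The 6×1 boundary matrix has rank 1 and Smith normal form diag(1).

Now H_k = ker ∂_k / im ∂_{k+1}, so:

  H_0: rank C_0 − rank ∂_1 = 8 − 7 = 1, and the invariant factors of ∂_1 are all 1, so H_0 = Z.
  H_1: rank ker ∂_1 − rank ∂_2 = (14 − 7) − 5 = 2, and the invariant factors of ∂_2 are all 1, so H_1 = Z^2.
  H_2: rank ker ∂_2 − rank ∂_3 = (6 − 5) − 1 = 0, and the invariant factors of ∂_3 are all 1, so H_2 = 0.
  H_3: rank ker ∂_3 − rank ∂_4 = (1 − 1) − 0 = 0, and there is no ∂_4, so H_3 = 0.

H_0 = Z,  H_1 = Z^2,  H_2 = 0,  H_3 = 0.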